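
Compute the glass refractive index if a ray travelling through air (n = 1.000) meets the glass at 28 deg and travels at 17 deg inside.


Apply Snell's law: n1 * sin(theta1) = n2 * sin(theta2)
  n2 = n1 * sin(theta1) / sin(theta2)
  sin(28) = 0.469472
  sin(17) = 0.292372
  n2 = 1.000 * 0.469472 / 0.292372 = 1.6057

1.6057


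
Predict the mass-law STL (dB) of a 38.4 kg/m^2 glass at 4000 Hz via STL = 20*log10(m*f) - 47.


Mass law: STL = 20 * log10(m * f) - 47
  m * f = 38.4 * 4000 = 153600
  log10(153600) = 5.18639
  STL = 20 * 5.18639 - 47 = 103.7278 - 47 = 56.7 dB

56.7 dB


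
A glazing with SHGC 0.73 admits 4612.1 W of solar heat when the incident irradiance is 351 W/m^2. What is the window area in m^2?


Rearrange Q = Area * SHGC * Irradiance:
  Area = Q / (SHGC * Irradiance)
  Area = 4612.1 / (0.73 * 351) = 18.0 m^2

18.0 m^2


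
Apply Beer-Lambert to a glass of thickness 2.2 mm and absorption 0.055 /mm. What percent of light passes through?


Beer-Lambert law: T = exp(-alpha * thickness)
  exponent = -0.055 * 2.2 = -0.121
  T = exp(-0.121) = 0.886
  Percentage = 0.886 * 100 = 88.6%

88.6%


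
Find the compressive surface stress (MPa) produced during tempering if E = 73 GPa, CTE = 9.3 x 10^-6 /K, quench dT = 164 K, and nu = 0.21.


Tempering stress: sigma = E * alpha * dT / (1 - nu)
  E (MPa) = 73 * 1000 = 73000
  Numerator = 73000 * (9.3 x 10^-6) * 164 = 111.3396
  Denominator = 1 - 0.21 = 0.79
  sigma = 111.3396 / 0.79 = 140.9 MPa

140.9 MPa


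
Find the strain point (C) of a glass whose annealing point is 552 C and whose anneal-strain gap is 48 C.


Strain point = annealing point - difference:
  T_strain = 552 - 48 = 504 C

504 C


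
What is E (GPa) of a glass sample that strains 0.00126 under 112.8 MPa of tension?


Young's modulus: E = stress / strain
  E = 112.8 MPa / 0.00126 = 89523.81 MPa
Convert to GPa: 89523.81 / 1000 = 89.52 GPa

89.52 GPa


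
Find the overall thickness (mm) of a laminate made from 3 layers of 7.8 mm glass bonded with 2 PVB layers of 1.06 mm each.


Total thickness = glass contribution + PVB contribution
  Glass: 3 * 7.8 = 23.4 mm
  PVB: 2 * 1.06 = 2.12 mm
  Total = 23.4 + 2.12 = 25.52 mm

25.52 mm


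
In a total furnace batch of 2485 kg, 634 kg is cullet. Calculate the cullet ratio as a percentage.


Cullet ratio = (cullet mass / total batch mass) * 100
  Ratio = 634 / 2485 * 100 = 25.51%

25.51%


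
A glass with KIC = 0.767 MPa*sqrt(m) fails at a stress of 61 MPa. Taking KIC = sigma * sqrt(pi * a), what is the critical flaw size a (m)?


Rearrange KIC = sigma * sqrt(pi * a):
  sqrt(pi * a) = KIC / sigma
  sqrt(pi * a) = 0.767 / 61 = 0.012574
  a = (KIC / sigma)^2 / pi
  a = 0.012574^2 / pi = 0.0000503 m

0.0000503 m


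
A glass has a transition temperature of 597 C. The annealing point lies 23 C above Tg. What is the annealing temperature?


The annealing temperature is Tg plus the offset:
  T_anneal = 597 + 23 = 620 C

620 C


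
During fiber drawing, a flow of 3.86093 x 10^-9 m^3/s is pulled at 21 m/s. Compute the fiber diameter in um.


Cross-sectional area from continuity:
  A = Q / v = 3.86093 x 10^-9 / 21 = 1.838538 x 10^-10 m^2
Diameter from circular cross-section:
  d = sqrt(4A / pi) * 10^6 (m -> um)
  d = sqrt(4 * 1.838538 x 10^-10 / pi) * 10^6 = 15.3 um

15.3 um


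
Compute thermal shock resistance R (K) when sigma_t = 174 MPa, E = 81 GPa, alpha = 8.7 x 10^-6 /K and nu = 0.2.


Thermal shock resistance: R = sigma * (1 - nu) / (E * alpha)
  Numerator = 174 * (1 - 0.2) = 139.2
  Denominator = 81 * 1000 * (8.7 x 10^-6) = 0.7047
  R = 139.2 / 0.7047 = 197.5 K

197.5 K


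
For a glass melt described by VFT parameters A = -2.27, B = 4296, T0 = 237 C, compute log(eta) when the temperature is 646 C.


VFT equation: log(eta) = A + B / (T - T0)
  T - T0 = 646 - 237 = 409
  B / (T - T0) = 4296 / 409 = 10.504
  log(eta) = -2.27 + 10.504 = 8.234

8.234


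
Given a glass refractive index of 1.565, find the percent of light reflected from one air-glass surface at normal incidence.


Fresnel reflectance at normal incidence:
  R = ((n - 1)/(n + 1))^2
  (n - 1)/(n + 1) = (1.565 - 1)/(1.565 + 1) = 0.220273
  R = 0.220273^2 = 0.0485202
  R(%) = 0.0485202 * 100 = 4.852%

4.852%


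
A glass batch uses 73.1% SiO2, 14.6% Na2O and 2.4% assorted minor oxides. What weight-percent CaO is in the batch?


Pieces sum to 100%:
  CaO = 100 - (SiO2 + Na2O + others)
  CaO = 100 - (73.1 + 14.6 + 2.4) = 9.9%

9.9%


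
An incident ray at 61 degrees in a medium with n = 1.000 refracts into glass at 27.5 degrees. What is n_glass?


Apply Snell's law: n1 * sin(theta1) = n2 * sin(theta2)
  n2 = n1 * sin(theta1) / sin(theta2)
  sin(61) = 0.87462
  sin(27.5) = 0.461749
  n2 = 1.000 * 0.87462 / 0.461749 = 1.8941

1.8941


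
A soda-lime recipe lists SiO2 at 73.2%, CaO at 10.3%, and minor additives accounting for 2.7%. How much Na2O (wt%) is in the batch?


Pieces sum to 100%:
  Na2O = 100 - (SiO2 + CaO + others)
  Na2O = 100 - (73.2 + 10.3 + 2.7) = 13.8%

13.8%


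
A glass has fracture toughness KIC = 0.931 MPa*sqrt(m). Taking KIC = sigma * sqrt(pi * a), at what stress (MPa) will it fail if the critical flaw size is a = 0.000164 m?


Rearrange KIC = sigma * sqrt(pi * a):
  sigma = KIC / sqrt(pi * a)
  sqrt(pi * 0.000164) = 0.022698
  sigma = 0.931 / 0.022698 = 41.02 MPa

41.02 MPa


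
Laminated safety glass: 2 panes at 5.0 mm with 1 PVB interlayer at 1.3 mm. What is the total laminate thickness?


Total thickness = glass contribution + PVB contribution
  Glass: 2 * 5.0 = 10.0 mm
  PVB: 1 * 1.3 = 1.3 mm
  Total = 10.0 + 1.3 = 11.3 mm

11.3 mm


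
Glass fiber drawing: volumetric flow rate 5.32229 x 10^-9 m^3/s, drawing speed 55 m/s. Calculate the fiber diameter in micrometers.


Cross-sectional area from continuity:
  A = Q / v = 5.32229 x 10^-9 / 55 = 9.676891 x 10^-11 m^2
Diameter from circular cross-section:
  d = sqrt(4A / pi) * 10^6 (m -> um)
  d = sqrt(4 * 9.676891 x 10^-11 / pi) * 10^6 = 11.1 um

11.1 um


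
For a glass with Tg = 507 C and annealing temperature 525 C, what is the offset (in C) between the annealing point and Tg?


Offset = T_anneal - Tg:
  offset = 525 - 507 = 18 C

18 C


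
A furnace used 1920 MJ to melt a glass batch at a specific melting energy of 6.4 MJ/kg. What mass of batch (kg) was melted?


Rearrange E = m * s for m:
  m = E / s
  m = 1920 / 6.4 = 300.0 kg

300.0 kg


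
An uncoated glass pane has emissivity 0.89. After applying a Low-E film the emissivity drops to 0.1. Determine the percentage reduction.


Percentage reduction = (1 - coated/uncoated) * 100
  Ratio = 0.1 / 0.89 = 0.1124
  Reduction = (1 - 0.1124) * 100 = 88.8%

88.8%


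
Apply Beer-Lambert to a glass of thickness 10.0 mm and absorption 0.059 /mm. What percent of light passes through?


Beer-Lambert law: T = exp(-alpha * thickness)
  exponent = -0.059 * 10.0 = -0.59
  T = exp(-0.59) = 0.5543
  Percentage = 0.5543 * 100 = 55.43%

55.43%


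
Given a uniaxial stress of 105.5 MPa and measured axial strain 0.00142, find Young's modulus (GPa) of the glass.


Young's modulus: E = stress / strain
  E = 105.5 MPa / 0.00142 = 74295.77 MPa
Convert to GPa: 74295.77 / 1000 = 74.3 GPa

74.3 GPa


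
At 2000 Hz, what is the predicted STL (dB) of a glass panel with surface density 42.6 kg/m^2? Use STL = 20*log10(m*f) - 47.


Mass law: STL = 20 * log10(m * f) - 47
  m * f = 42.6 * 2000 = 85200
  log10(85200) = 4.93044
  STL = 20 * 4.93044 - 47 = 98.6088 - 47 = 51.6 dB

51.6 dB


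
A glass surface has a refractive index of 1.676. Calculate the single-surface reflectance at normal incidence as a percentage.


Fresnel reflectance at normal incidence:
  R = ((n - 1)/(n + 1))^2
  (n - 1)/(n + 1) = (1.676 - 1)/(1.676 + 1) = 0.252616
  R = 0.252616^2 = 0.0638148
  R(%) = 0.0638148 * 100 = 6.381%

6.381%


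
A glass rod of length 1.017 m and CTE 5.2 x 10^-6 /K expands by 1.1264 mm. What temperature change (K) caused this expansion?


Rearrange dL = alpha * L0 * dT for dT:
  dT = dL / (alpha * L0)
  dL (m) = 1.1264 / 1000 = 0.0011264
  dT = 0.0011264 / ((5.2 x 10^-6) * 1.017) = 213.0 K

213.0 K


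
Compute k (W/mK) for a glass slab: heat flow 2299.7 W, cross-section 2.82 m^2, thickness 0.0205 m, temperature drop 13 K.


Fourier's law rearranged: k = Q * t / (A * dT)
  Numerator = 2299.7 * 0.0205 = 47.14385
  Denominator = 2.82 * 13 = 36.66
  k = 47.14385 / 36.66 = 1.286 W/mK

1.286 W/mK


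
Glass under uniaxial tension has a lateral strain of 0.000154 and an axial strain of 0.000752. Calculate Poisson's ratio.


Poisson's ratio: nu = lateral strain / axial strain
  nu = 0.000154 / 0.000752 = 0.2048

0.2048


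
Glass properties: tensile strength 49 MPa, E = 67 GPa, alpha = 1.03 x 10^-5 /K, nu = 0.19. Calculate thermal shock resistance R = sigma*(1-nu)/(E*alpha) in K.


Thermal shock resistance: R = sigma * (1 - nu) / (E * alpha)
  Numerator = 49 * (1 - 0.19) = 39.69
  Denominator = 67 * 1000 * (1.03 x 10^-5) = 0.6901
  R = 39.69 / 0.6901 = 57.5 K

57.5 K


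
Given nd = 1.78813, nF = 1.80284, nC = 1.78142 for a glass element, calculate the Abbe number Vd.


Abbe number formula: Vd = (nd - 1) / (nF - nC)
  nd - 1 = 1.78813 - 1 = 0.78813
  nF - nC = 1.80284 - 1.78142 = 0.02142
  Vd = 0.78813 / 0.02142 = 36.79

36.79


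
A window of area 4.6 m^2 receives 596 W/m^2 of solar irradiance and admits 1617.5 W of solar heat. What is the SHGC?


Rearrange Q = Area * SHGC * Irradiance:
  SHGC = Q / (Area * Irradiance)
  SHGC = 1617.5 / (4.6 * 596) = 0.59

0.59


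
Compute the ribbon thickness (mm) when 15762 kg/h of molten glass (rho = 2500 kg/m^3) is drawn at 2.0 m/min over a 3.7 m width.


Ribbon cross-section from mass balance:
  Volume rate = throughput / density = 15762 / 2500 = 6.3048 m^3/h
  thickness = volume rate / (speed * 60 * width), i.e.
  thickness = throughput / (60 * speed * width * density) * 1000
  thickness = 15762 / (60 * 2.0 * 3.7 * 2500) * 1000 = 14.2 mm

14.2 mm


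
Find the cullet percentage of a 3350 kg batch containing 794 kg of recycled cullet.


Cullet ratio = (cullet mass / total batch mass) * 100
  Ratio = 794 / 3350 * 100 = 23.7%

23.7%


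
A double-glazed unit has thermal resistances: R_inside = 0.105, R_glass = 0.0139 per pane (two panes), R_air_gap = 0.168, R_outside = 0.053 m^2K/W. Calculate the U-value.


Total thermal resistance (series):
  R_total = R_in + R_glass + R_air + R_glass + R_out
  R_total = 0.105 + 0.0139 + 0.168 + 0.0139 + 0.053 = 0.3538 m^2K/W
U-value = 1 / R_total = 1 / 0.3538 = 2.826 W/m^2K

2.826 W/m^2K


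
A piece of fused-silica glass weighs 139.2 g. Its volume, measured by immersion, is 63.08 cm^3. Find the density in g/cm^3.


Use the definition of density:
  rho = mass / volume
  rho = 139.2 / 63.08 = 2.207 g/cm^3

2.207 g/cm^3


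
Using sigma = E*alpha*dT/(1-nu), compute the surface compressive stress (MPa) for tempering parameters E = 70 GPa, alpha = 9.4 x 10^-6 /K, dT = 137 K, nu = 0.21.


Tempering stress: sigma = E * alpha * dT / (1 - nu)
  E (MPa) = 70 * 1000 = 70000
  Numerator = 70000 * (9.4 x 10^-6) * 137 = 90.146
  Denominator = 1 - 0.21 = 0.79
  sigma = 90.146 / 0.79 = 114.1 MPa

114.1 MPa


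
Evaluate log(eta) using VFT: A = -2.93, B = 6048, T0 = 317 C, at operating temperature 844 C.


VFT equation: log(eta) = A + B / (T - T0)
  T - T0 = 844 - 317 = 527
  B / (T - T0) = 6048 / 527 = 11.476
  log(eta) = -2.93 + 11.476 = 8.546

8.546


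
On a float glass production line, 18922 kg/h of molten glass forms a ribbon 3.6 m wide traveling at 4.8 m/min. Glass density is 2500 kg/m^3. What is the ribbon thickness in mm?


Ribbon cross-section from mass balance:
  Volume rate = throughput / density = 18922 / 2500 = 7.5688 m^3/h
  thickness = volume rate / (speed * 60 * width), i.e.
  thickness = throughput / (60 * speed * width * density) * 1000
  thickness = 18922 / (60 * 4.8 * 3.6 * 2500) * 1000 = 7.3 mm

7.3 mm


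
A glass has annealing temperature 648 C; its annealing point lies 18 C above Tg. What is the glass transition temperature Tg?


Rearrange T_anneal = Tg + offset for Tg:
  Tg = T_anneal - offset = 648 - 18 = 630 C

630 C


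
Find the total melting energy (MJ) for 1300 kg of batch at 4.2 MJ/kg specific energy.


Total energy = mass * specific energy
  E = 1300 * 4.2 = 5460 MJ

5460 MJ


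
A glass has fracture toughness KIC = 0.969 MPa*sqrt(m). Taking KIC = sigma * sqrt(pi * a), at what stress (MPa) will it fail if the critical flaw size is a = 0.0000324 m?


Rearrange KIC = sigma * sqrt(pi * a):
  sigma = KIC / sqrt(pi * a)
  sqrt(pi * 0.0000324) = 0.010089
  sigma = 0.969 / 0.010089 = 96.05 MPa

96.05 MPa


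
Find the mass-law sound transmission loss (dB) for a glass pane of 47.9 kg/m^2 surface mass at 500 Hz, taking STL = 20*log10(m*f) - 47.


Mass law: STL = 20 * log10(m * f) - 47
  m * f = 47.9 * 500 = 23950
  log10(23950) = 4.37931
  STL = 20 * 4.37931 - 47 = 87.5862 - 47 = 40.6 dB

40.6 dB


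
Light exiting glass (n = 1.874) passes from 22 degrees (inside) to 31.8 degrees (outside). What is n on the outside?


Apply Snell's law: n1 * sin(theta1) = n2 * sin(theta2)
  n2 = n1 * sin(theta1) / sin(theta2)
  sin(22) = 0.374607
  sin(31.8) = 0.526956
  n2 = 1.874 * 0.374607 / 0.526956 = 1.3322

1.3322


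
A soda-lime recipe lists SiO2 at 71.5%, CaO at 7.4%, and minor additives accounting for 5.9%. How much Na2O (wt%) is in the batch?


Pieces sum to 100%:
  Na2O = 100 - (SiO2 + CaO + others)
  Na2O = 100 - (71.5 + 7.4 + 5.9) = 15.2%

15.2%


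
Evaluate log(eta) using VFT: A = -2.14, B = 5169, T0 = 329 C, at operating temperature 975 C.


VFT equation: log(eta) = A + B / (T - T0)
  T - T0 = 975 - 329 = 646
  B / (T - T0) = 5169 / 646 = 8.002
  log(eta) = -2.14 + 8.002 = 5.862

5.862


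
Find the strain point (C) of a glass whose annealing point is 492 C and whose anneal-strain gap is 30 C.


Strain point = annealing point - difference:
  T_strain = 492 - 30 = 462 C

462 C


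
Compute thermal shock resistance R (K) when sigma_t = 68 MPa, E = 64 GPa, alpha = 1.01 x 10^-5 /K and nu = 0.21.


Thermal shock resistance: R = sigma * (1 - nu) / (E * alpha)
  Numerator = 68 * (1 - 0.21) = 53.72
  Denominator = 64 * 1000 * (1.01 x 10^-5) = 0.6464
  R = 53.72 / 0.6464 = 83.1 K

83.1 K


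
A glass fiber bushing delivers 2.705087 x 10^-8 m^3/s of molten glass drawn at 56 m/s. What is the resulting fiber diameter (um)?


Cross-sectional area from continuity:
  A = Q / v = 2.705087 x 10^-8 / 56 = 4.830512 x 10^-10 m^2
Diameter from circular cross-section:
  d = sqrt(4A / pi) * 10^6 (m -> um)
  d = sqrt(4 * 4.830512 x 10^-10 / pi) * 10^6 = 24.8 um

24.8 um


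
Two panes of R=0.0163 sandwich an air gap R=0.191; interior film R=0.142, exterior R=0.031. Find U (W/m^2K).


Total thermal resistance (series):
  R_total = R_in + R_glass + R_air + R_glass + R_out
  R_total = 0.142 + 0.0163 + 0.191 + 0.0163 + 0.031 = 0.3966 m^2K/W
U-value = 1 / R_total = 1 / 0.3966 = 2.521 W/m^2K

2.521 W/m^2K


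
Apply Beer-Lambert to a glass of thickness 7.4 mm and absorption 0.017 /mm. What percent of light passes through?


Beer-Lambert law: T = exp(-alpha * thickness)
  exponent = -0.017 * 7.4 = -0.1258
  T = exp(-0.1258) = 0.8818
  Percentage = 0.8818 * 100 = 88.18%

88.18%


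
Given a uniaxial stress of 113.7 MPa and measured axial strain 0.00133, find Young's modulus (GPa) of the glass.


Young's modulus: E = stress / strain
  E = 113.7 MPa / 0.00133 = 85488.72 MPa
Convert to GPa: 85488.72 / 1000 = 85.49 GPa

85.49 GPa


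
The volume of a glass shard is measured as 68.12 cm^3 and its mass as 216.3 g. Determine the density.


Use the definition of density:
  rho = mass / volume
  rho = 216.3 / 68.12 = 3.175 g/cm^3

3.175 g/cm^3


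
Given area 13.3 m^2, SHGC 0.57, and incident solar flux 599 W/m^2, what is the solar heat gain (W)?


Solar heat gain: Q = Area * SHGC * Irradiance
  Q = 13.3 * 0.57 * 599 = 4541 W

4541 W


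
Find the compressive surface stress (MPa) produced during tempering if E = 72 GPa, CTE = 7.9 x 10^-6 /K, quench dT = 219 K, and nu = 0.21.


Tempering stress: sigma = E * alpha * dT / (1 - nu)
  E (MPa) = 72 * 1000 = 72000
  Numerator = 72000 * (7.9 x 10^-6) * 219 = 124.5672
  Denominator = 1 - 0.21 = 0.79
  sigma = 124.5672 / 0.79 = 157.7 MPa

157.7 MPa


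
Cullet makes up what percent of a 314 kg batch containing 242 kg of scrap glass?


Cullet ratio = (cullet mass / total batch mass) * 100
  Ratio = 242 / 314 * 100 = 77.07%

77.07%


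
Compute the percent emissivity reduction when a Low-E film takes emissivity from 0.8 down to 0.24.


Percentage reduction = (1 - coated/uncoated) * 100
  Ratio = 0.24 / 0.8 = 0.3
  Reduction = (1 - 0.3) * 100 = 70.0%

70.0%


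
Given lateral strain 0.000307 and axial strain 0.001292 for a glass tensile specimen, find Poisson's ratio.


Poisson's ratio: nu = lateral strain / axial strain
  nu = 0.000307 / 0.001292 = 0.2376

0.2376


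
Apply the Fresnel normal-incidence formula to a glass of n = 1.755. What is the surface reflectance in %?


Fresnel reflectance at normal incidence:
  R = ((n - 1)/(n + 1))^2
  (n - 1)/(n + 1) = (1.755 - 1)/(1.755 + 1) = 0.274047
  R = 0.274047^2 = 0.0751018
  R(%) = 0.0751018 * 100 = 7.51%

7.51%


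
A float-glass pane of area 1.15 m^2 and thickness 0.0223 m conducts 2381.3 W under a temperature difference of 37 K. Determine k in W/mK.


Fourier's law rearranged: k = Q * t / (A * dT)
  Numerator = 2381.3 * 0.0223 = 53.10299
  Denominator = 1.15 * 37 = 42.55
  k = 53.10299 / 42.55 = 1.248 W/mK

1.248 W/mK


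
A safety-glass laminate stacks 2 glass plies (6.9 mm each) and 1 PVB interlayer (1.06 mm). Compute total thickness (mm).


Total thickness = glass contribution + PVB contribution
  Glass: 2 * 6.9 = 13.8 mm
  PVB: 1 * 1.06 = 1.06 mm
  Total = 13.8 + 1.06 = 14.86 mm

14.86 mm


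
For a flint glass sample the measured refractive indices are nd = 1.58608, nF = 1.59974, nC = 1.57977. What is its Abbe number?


Abbe number formula: Vd = (nd - 1) / (nF - nC)
  nd - 1 = 1.58608 - 1 = 0.58608
  nF - nC = 1.59974 - 1.57977 = 0.01997
  Vd = 0.58608 / 0.01997 = 29.35

29.35


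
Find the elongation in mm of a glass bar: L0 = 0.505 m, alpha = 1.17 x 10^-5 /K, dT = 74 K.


Thermal expansion formula: dL = alpha * L0 * dT
  dL = (1.17 x 10^-5) * 0.505 * 74 = 0.00043723 m
Convert to mm: 0.00043723 * 1000 = 0.4372 mm

0.4372 mm


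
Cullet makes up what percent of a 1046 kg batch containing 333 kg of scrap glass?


Cullet ratio = (cullet mass / total batch mass) * 100
  Ratio = 333 / 1046 * 100 = 31.84%

31.84%


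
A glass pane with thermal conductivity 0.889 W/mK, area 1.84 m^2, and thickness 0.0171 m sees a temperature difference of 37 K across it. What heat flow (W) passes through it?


Fourier's law: Q = k * A * dT / t
  Q = 0.889 * 1.84 * 37 / 0.0171
  Q = 60.52312 / 0.0171 = 3539.4 W

3539.4 W


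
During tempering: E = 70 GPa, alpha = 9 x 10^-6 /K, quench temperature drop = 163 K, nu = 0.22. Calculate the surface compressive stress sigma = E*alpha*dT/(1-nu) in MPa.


Tempering stress: sigma = E * alpha * dT / (1 - nu)
  E (MPa) = 70 * 1000 = 70000
  Numerator = 70000 * (9 x 10^-6) * 163 = 102.69
  Denominator = 1 - 0.22 = 0.78
  sigma = 102.69 / 0.78 = 131.7 MPa

131.7 MPa


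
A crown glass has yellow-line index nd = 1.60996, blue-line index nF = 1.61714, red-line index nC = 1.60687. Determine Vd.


Abbe number formula: Vd = (nd - 1) / (nF - nC)
  nd - 1 = 1.60996 - 1 = 0.60996
  nF - nC = 1.61714 - 1.60687 = 0.01027
  Vd = 0.60996 / 0.01027 = 59.39

59.39


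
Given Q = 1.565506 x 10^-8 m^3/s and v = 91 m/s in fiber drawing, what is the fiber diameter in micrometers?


Cross-sectional area from continuity:
  A = Q / v = 1.565506 x 10^-8 / 91 = 1.720336 x 10^-10 m^2
Diameter from circular cross-section:
  d = sqrt(4A / pi) * 10^6 (m -> um)
  d = sqrt(4 * 1.720336 x 10^-10 / pi) * 10^6 = 14.8 um

14.8 um


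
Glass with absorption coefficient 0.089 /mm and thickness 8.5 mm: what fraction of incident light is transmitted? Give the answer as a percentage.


Beer-Lambert law: T = exp(-alpha * thickness)
  exponent = -0.089 * 8.5 = -0.7565
  T = exp(-0.7565) = 0.4693
  Percentage = 0.4693 * 100 = 46.93%

46.93%


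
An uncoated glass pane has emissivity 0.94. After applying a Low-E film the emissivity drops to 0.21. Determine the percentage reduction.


Percentage reduction = (1 - coated/uncoated) * 100
  Ratio = 0.21 / 0.94 = 0.2234
  Reduction = (1 - 0.2234) * 100 = 77.7%

77.7%


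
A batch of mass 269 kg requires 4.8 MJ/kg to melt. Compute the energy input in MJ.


Total energy = mass * specific energy
  E = 269 * 4.8 = 1291.2 MJ

1291.2 MJ


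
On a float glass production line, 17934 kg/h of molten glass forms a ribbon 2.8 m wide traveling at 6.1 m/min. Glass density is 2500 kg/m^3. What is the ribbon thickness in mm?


Ribbon cross-section from mass balance:
  Volume rate = throughput / density = 17934 / 2500 = 7.1736 m^3/h
  thickness = volume rate / (speed * 60 * width), i.e.
  thickness = throughput / (60 * speed * width * density) * 1000
  thickness = 17934 / (60 * 6.1 * 2.8 * 2500) * 1000 = 7.0 mm

7.0 mm


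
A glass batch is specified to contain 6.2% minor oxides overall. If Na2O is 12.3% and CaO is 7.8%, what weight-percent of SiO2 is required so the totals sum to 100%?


Known pieces sum to 100%:
  SiO2 = 100 - (others + Na2O + CaO)
  SiO2 = 100 - (6.2 + 12.3 + 7.8) = 73.7%

73.7%


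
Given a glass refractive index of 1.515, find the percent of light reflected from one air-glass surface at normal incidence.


Fresnel reflectance at normal incidence:
  R = ((n - 1)/(n + 1))^2
  (n - 1)/(n + 1) = (1.515 - 1)/(1.515 + 1) = 0.204771
  R = 0.204771^2 = 0.0419312
  R(%) = 0.0419312 * 100 = 4.193%

4.193%


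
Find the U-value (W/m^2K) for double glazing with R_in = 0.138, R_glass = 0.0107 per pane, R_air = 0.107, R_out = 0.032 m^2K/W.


Total thermal resistance (series):
  R_total = R_in + R_glass + R_air + R_glass + R_out
  R_total = 0.138 + 0.0107 + 0.107 + 0.0107 + 0.032 = 0.2984 m^2K/W
U-value = 1 / R_total = 1 / 0.2984 = 3.351 W/m^2K

3.351 W/m^2K


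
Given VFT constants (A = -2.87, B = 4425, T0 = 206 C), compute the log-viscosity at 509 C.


VFT equation: log(eta) = A + B / (T - T0)
  T - T0 = 509 - 206 = 303
  B / (T - T0) = 4425 / 303 = 14.604
  log(eta) = -2.87 + 14.604 = 11.734

11.734


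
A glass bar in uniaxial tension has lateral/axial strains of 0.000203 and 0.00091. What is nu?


Poisson's ratio: nu = lateral strain / axial strain
  nu = 0.000203 / 0.00091 = 0.2231

0.2231


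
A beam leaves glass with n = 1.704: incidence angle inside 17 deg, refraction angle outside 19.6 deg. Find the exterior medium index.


Apply Snell's law: n1 * sin(theta1) = n2 * sin(theta2)
  n2 = n1 * sin(theta1) / sin(theta2)
  sin(17) = 0.292372
  sin(19.6) = 0.335452
  n2 = 1.704 * 0.292372 / 0.335452 = 1.4852

1.4852


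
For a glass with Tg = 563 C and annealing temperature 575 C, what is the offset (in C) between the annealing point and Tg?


Offset = T_anneal - Tg:
  offset = 575 - 563 = 12 C

12 C


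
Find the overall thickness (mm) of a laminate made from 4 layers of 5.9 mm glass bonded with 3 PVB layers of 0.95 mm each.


Total thickness = glass contribution + PVB contribution
  Glass: 4 * 5.9 = 23.6 mm
  PVB: 3 * 0.95 = 2.85 mm
  Total = 23.6 + 2.85 = 26.45 mm

26.45 mm


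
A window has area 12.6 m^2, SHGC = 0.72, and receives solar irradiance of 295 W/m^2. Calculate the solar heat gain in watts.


Solar heat gain: Q = Area * SHGC * Irradiance
  Q = 12.6 * 0.72 * 295 = 2676.2 W

2676.2 W


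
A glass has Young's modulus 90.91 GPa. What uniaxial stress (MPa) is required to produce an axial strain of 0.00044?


Rearrange E = sigma / epsilon:
  sigma = E * epsilon
  E (MPa) = 90.91 * 1000 = 90910
  sigma = 90910 * 0.00044 = 40.0 MPa

40.0 MPa


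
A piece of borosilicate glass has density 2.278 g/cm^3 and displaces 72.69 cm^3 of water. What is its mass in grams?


Rearrange rho = m / V:
  m = rho * V
  m = 2.278 * 72.69 = 165.588 g

165.588 g


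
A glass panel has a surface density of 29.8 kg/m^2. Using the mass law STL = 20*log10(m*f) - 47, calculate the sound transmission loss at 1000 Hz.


Mass law: STL = 20 * log10(m * f) - 47
  m * f = 29.8 * 1000 = 29800
  log10(29800) = 4.47422
  STL = 20 * 4.47422 - 47 = 89.4844 - 47 = 42.5 dB

42.5 dB


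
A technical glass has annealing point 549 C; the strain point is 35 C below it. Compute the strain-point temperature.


Strain point = annealing point - difference:
  T_strain = 549 - 35 = 514 C

514 C


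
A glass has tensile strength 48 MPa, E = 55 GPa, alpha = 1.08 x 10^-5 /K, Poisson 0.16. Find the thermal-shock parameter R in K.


Thermal shock resistance: R = sigma * (1 - nu) / (E * alpha)
  Numerator = 48 * (1 - 0.16) = 40.32
  Denominator = 55 * 1000 * (1.08 x 10^-5) = 0.594
  R = 40.32 / 0.594 = 67.9 K

67.9 K


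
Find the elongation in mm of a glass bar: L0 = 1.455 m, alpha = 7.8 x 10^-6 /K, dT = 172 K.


Thermal expansion formula: dL = alpha * L0 * dT
  dL = (7.8 x 10^-6) * 1.455 * 172 = 0.00195203 m
Convert to mm: 0.00195203 * 1000 = 1.952 mm

1.952 mm


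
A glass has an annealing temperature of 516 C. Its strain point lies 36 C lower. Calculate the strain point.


Strain point = annealing point - difference:
  T_strain = 516 - 36 = 480 C

480 C


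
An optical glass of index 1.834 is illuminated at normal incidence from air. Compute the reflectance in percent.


Fresnel reflectance at normal incidence:
  R = ((n - 1)/(n + 1))^2
  (n - 1)/(n + 1) = (1.834 - 1)/(1.834 + 1) = 0.294284
  R = 0.294284^2 = 0.0866031
  R(%) = 0.0866031 * 100 = 8.66%

8.66%


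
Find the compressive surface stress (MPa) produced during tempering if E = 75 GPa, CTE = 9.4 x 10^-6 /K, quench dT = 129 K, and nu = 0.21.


Tempering stress: sigma = E * alpha * dT / (1 - nu)
  E (MPa) = 75 * 1000 = 75000
  Numerator = 75000 * (9.4 x 10^-6) * 129 = 90.945
  Denominator = 1 - 0.21 = 0.79
  sigma = 90.945 / 0.79 = 115.1 MPa

115.1 MPa


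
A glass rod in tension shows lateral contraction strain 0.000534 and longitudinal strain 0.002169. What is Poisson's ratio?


Poisson's ratio: nu = lateral strain / axial strain
  nu = 0.000534 / 0.002169 = 0.2462

0.2462


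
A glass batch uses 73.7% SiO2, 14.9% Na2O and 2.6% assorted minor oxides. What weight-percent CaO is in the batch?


Pieces sum to 100%:
  CaO = 100 - (SiO2 + Na2O + others)
  CaO = 100 - (73.7 + 14.9 + 2.6) = 8.8%

8.8%


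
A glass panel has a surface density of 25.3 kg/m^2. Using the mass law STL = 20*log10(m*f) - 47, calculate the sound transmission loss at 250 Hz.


Mass law: STL = 20 * log10(m * f) - 47
  m * f = 25.3 * 250 = 6325
  log10(6325) = 3.80106
  STL = 20 * 3.80106 - 47 = 76.0212 - 47 = 29.0 dB

29.0 dB


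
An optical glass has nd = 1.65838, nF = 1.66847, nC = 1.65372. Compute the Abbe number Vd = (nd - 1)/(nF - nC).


Abbe number formula: Vd = (nd - 1) / (nF - nC)
  nd - 1 = 1.65838 - 1 = 0.65838
  nF - nC = 1.66847 - 1.65372 = 0.01475
  Vd = 0.65838 / 0.01475 = 44.64

44.64


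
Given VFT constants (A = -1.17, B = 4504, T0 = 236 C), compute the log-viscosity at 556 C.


VFT equation: log(eta) = A + B / (T - T0)
  T - T0 = 556 - 236 = 320
  B / (T - T0) = 4504 / 320 = 14.075
  log(eta) = -1.17 + 14.075 = 12.905

12.905


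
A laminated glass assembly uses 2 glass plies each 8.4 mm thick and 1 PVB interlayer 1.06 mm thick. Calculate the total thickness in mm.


Total thickness = glass contribution + PVB contribution
  Glass: 2 * 8.4 = 16.8 mm
  PVB: 1 * 1.06 = 1.06 mm
  Total = 16.8 + 1.06 = 17.86 mm

17.86 mm


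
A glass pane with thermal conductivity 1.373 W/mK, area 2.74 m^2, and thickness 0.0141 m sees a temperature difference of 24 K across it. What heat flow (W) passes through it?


Fourier's law: Q = k * A * dT / t
  Q = 1.373 * 2.74 * 24 / 0.0141
  Q = 90.28848 / 0.0141 = 6403.4 W

6403.4 W


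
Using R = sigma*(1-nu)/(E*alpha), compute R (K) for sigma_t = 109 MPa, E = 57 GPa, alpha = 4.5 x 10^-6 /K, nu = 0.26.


Thermal shock resistance: R = sigma * (1 - nu) / (E * alpha)
  Numerator = 109 * (1 - 0.26) = 80.66
  Denominator = 57 * 1000 * (4.5 x 10^-6) = 0.2565
  R = 80.66 / 0.2565 = 314.5 K

314.5 K


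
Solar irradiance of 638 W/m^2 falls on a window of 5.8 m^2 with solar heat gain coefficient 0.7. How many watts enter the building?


Solar heat gain: Q = Area * SHGC * Irradiance
  Q = 5.8 * 0.7 * 638 = 2590.3 W

2590.3 W


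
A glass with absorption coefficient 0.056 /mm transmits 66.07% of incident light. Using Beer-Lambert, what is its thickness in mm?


Rearrange T = exp(-alpha * thickness):
  thickness = -ln(T) / alpha
  T = 66.07/100 = 0.6607
  ln(T) = -0.41446
  -ln(T) = 0.41446
  thickness = 0.41446 / 0.056 = 7.4 mm

7.4 mm


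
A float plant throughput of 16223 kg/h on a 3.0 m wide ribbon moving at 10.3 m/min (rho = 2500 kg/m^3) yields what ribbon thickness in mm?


Ribbon cross-section from mass balance:
  Volume rate = throughput / density = 16223 / 2500 = 6.4892 m^3/h
  thickness = volume rate / (speed * 60 * width), i.e.
  thickness = throughput / (60 * speed * width * density) * 1000
  thickness = 16223 / (60 * 10.3 * 3.0 * 2500) * 1000 = 3.5 mm

3.5 mm


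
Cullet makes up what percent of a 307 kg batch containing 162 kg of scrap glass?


Cullet ratio = (cullet mass / total batch mass) * 100
  Ratio = 162 / 307 * 100 = 52.77%

52.77%


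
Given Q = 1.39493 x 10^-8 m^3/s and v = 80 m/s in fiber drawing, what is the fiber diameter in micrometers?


Cross-sectional area from continuity:
  A = Q / v = 1.39493 x 10^-8 / 80 = 1.743662 x 10^-10 m^2
Diameter from circular cross-section:
  d = sqrt(4A / pi) * 10^6 (m -> um)
  d = sqrt(4 * 1.743662 x 10^-10 / pi) * 10^6 = 14.9 um

14.9 um


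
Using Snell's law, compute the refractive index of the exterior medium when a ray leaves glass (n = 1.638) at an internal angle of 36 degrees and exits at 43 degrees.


Apply Snell's law: n1 * sin(theta1) = n2 * sin(theta2)
  n2 = n1 * sin(theta1) / sin(theta2)
  sin(36) = 0.587785
  sin(43) = 0.681998
  n2 = 1.638 * 0.587785 / 0.681998 = 1.4117

1.4117


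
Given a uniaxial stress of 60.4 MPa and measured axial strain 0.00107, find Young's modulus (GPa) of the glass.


Young's modulus: E = stress / strain
  E = 60.4 MPa / 0.00107 = 56448.6 MPa
Convert to GPa: 56448.6 / 1000 = 56.45 GPa

56.45 GPa


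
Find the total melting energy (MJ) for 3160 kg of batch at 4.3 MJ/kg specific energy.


Total energy = mass * specific energy
  E = 3160 * 4.3 = 13588 MJ

13588 MJ


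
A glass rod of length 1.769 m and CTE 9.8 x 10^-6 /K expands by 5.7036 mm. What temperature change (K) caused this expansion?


Rearrange dL = alpha * L0 * dT for dT:
  dT = dL / (alpha * L0)
  dL (m) = 5.7036 / 1000 = 0.0057036
  dT = 0.0057036 / ((9.8 x 10^-6) * 1.769) = 329.0 K

329.0 K


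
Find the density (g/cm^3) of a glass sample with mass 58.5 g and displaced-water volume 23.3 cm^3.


Use the definition of density:
  rho = mass / volume
  rho = 58.5 / 23.3 = 2.511 g/cm^3

2.511 g/cm^3


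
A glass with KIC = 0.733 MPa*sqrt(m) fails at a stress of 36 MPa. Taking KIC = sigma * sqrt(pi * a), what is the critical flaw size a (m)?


Rearrange KIC = sigma * sqrt(pi * a):
  sqrt(pi * a) = KIC / sigma
  sqrt(pi * a) = 0.733 / 36 = 0.020361
  a = (KIC / sigma)^2 / pi
  a = 0.020361^2 / pi = 0.000132 m

0.000132 m


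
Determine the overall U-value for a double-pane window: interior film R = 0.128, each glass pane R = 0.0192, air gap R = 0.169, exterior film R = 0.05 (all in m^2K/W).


Total thermal resistance (series):
  R_total = R_in + R_glass + R_air + R_glass + R_out
  R_total = 0.128 + 0.0192 + 0.169 + 0.0192 + 0.05 = 0.3854 m^2K/W
U-value = 1 / R_total = 1 / 0.3854 = 2.595 W/m^2K

2.595 W/m^2K


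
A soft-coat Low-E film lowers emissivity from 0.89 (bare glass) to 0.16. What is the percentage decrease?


Percentage reduction = (1 - coated/uncoated) * 100
  Ratio = 0.16 / 0.89 = 0.1798
  Reduction = (1 - 0.1798) * 100 = 82.0%

82.0%


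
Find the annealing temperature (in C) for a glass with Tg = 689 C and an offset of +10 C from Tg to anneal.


The annealing temperature is Tg plus the offset:
  T_anneal = 689 + 10 = 699 C

699 C


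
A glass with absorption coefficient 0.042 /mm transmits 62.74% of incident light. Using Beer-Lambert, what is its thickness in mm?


Rearrange T = exp(-alpha * thickness):
  thickness = -ln(T) / alpha
  T = 62.74/100 = 0.6274
  ln(T) = -0.46617
  -ln(T) = 0.46617
  thickness = 0.46617 / 0.042 = 11.1 mm

11.1 mm


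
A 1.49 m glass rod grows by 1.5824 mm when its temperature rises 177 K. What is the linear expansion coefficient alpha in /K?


Rearrange dL = alpha * L0 * dT for alpha:
  alpha = dL / (L0 * dT)
  alpha = (1.5824 / 1000) / (1.49 * 177) = 0.000006 /K = 6 x 10^-6 /K

6 x 10^-6 /K


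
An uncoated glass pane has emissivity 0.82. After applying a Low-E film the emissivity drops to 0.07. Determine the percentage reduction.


Percentage reduction = (1 - coated/uncoated) * 100
  Ratio = 0.07 / 0.82 = 0.0854
  Reduction = (1 - 0.0854) * 100 = 91.5%

91.5%


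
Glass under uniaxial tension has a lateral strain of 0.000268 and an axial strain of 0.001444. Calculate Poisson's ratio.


Poisson's ratio: nu = lateral strain / axial strain
  nu = 0.000268 / 0.001444 = 0.1856

0.1856


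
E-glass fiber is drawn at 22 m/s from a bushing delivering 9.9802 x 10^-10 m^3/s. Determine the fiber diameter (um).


Cross-sectional area from continuity:
  A = Q / v = 9.9802 x 10^-10 / 22 = 4.536455 x 10^-11 m^2
Diameter from circular cross-section:
  d = sqrt(4A / pi) * 10^6 (m -> um)
  d = sqrt(4 * 4.536455 x 10^-11 / pi) * 10^6 = 7.6 um

7.6 um


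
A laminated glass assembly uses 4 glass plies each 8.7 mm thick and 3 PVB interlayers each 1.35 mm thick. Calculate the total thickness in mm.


Total thickness = glass contribution + PVB contribution
  Glass: 4 * 8.7 = 34.8 mm
  PVB: 3 * 1.35 = 4.05 mm
  Total = 34.8 + 4.05 = 38.85 mm

38.85 mm


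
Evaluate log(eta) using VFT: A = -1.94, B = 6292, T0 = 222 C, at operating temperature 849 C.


VFT equation: log(eta) = A + B / (T - T0)
  T - T0 = 849 - 222 = 627
  B / (T - T0) = 6292 / 627 = 10.035
  log(eta) = -1.94 + 10.035 = 8.095

8.095


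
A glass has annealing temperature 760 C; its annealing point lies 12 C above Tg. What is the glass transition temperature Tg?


Rearrange T_anneal = Tg + offset for Tg:
  Tg = T_anneal - offset = 760 - 12 = 748 C

748 C


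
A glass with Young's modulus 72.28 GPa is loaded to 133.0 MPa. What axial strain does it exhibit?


Rearrange E = sigma / epsilon:
  epsilon = sigma / E
  E (MPa) = 72.28 * 1000 = 72280
  epsilon = 133.0 / 72280 = 0.00184

0.00184


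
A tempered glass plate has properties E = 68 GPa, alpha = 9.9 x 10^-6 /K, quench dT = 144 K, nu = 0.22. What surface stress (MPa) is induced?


Tempering stress: sigma = E * alpha * dT / (1 - nu)
  E (MPa) = 68 * 1000 = 68000
  Numerator = 68000 * (9.9 x 10^-6) * 144 = 96.9408
  Denominator = 1 - 0.22 = 0.78
  sigma = 96.9408 / 0.78 = 124.3 MPa

124.3 MPa


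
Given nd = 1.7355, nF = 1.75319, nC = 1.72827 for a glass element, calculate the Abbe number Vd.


Abbe number formula: Vd = (nd - 1) / (nF - nC)
  nd - 1 = 1.7355 - 1 = 0.7355
  nF - nC = 1.75319 - 1.72827 = 0.02492
  Vd = 0.7355 / 0.02492 = 29.51

29.51


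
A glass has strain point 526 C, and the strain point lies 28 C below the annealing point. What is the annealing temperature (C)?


T_anneal = T_strain + gap:
  T_anneal = 526 + 28 = 554 C

554 C


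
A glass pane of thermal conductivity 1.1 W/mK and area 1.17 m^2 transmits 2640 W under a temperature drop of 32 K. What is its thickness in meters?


Fourier's law: t = k * A * dT / Q
  t = 1.1 * 1.17 * 32 / 2640
  t = 41.184 / 2640 = 0.0156 m

0.0156 m


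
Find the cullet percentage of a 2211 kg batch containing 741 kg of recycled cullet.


Cullet ratio = (cullet mass / total batch mass) * 100
  Ratio = 741 / 2211 * 100 = 33.51%

33.51%


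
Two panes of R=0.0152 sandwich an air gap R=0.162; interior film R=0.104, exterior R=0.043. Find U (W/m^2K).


Total thermal resistance (series):
  R_total = R_in + R_glass + R_air + R_glass + R_out
  R_total = 0.104 + 0.0152 + 0.162 + 0.0152 + 0.043 = 0.3394 m^2K/W
U-value = 1 / R_total = 1 / 0.3394 = 2.946 W/m^2K

2.946 W/m^2K


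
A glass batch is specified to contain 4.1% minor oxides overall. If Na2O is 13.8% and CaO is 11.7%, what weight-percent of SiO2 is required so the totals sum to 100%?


Known pieces sum to 100%:
  SiO2 = 100 - (others + Na2O + CaO)
  SiO2 = 100 - (4.1 + 13.8 + 11.7) = 70.4%

70.4%


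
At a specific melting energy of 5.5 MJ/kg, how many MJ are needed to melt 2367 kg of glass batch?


Total energy = mass * specific energy
  E = 2367 * 5.5 = 13018.5 MJ

13018.5 MJ


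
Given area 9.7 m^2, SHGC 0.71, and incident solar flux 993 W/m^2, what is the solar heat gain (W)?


Solar heat gain: Q = Area * SHGC * Irradiance
  Q = 9.7 * 0.71 * 993 = 6838.8 W

6838.8 W


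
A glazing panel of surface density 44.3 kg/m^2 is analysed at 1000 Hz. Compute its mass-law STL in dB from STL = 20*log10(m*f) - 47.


Mass law: STL = 20 * log10(m * f) - 47
  m * f = 44.3 * 1000 = 44300
  log10(44300) = 4.6464
  STL = 20 * 4.6464 - 47 = 92.928 - 47 = 45.9 dB

45.9 dB


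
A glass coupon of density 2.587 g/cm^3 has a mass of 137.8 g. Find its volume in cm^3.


Rearrange rho = m / V:
  V = m / rho
  V = 137.8 / 2.587 = 53.266 cm^3

53.266 cm^3


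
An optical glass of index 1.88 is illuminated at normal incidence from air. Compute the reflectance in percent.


Fresnel reflectance at normal incidence:
  R = ((n - 1)/(n + 1))^2
  (n - 1)/(n + 1) = (1.88 - 1)/(1.88 + 1) = 0.305556
  R = 0.305556^2 = 0.0933645
  R(%) = 0.0933645 * 100 = 9.336%

9.336%


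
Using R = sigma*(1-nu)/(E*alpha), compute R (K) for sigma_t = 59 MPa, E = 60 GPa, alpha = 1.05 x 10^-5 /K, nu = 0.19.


Thermal shock resistance: R = sigma * (1 - nu) / (E * alpha)
  Numerator = 59 * (1 - 0.19) = 47.79
  Denominator = 60 * 1000 * (1.05 x 10^-5) = 0.63
  R = 47.79 / 0.63 = 75.9 K

75.9 K


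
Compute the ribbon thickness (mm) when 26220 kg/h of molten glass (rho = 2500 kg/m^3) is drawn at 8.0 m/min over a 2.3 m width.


Ribbon cross-section from mass balance:
  Volume rate = throughput / density = 26220 / 2500 = 10.488 m^3/h
  thickness = volume rate / (speed * 60 * width), i.e.
  thickness = throughput / (60 * speed * width * density) * 1000
  thickness = 26220 / (60 * 8.0 * 2.3 * 2500) * 1000 = 9.5 mm

9.5 mm


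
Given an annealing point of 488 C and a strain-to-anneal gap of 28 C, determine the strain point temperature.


Strain point = annealing point - difference:
  T_strain = 488 - 28 = 460 C

460 C


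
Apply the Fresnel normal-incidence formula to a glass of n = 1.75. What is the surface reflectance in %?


Fresnel reflectance at normal incidence:
  R = ((n - 1)/(n + 1))^2
  (n - 1)/(n + 1) = (1.75 - 1)/(1.75 + 1) = 0.272727
  R = 0.272727^2 = 0.07438
  R(%) = 0.07438 * 100 = 7.438%

7.438%


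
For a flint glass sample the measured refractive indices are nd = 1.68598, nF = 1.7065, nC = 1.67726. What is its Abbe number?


Abbe number formula: Vd = (nd - 1) / (nF - nC)
  nd - 1 = 1.68598 - 1 = 0.68598
  nF - nC = 1.7065 - 1.67726 = 0.02924
  Vd = 0.68598 / 0.02924 = 23.46

23.46


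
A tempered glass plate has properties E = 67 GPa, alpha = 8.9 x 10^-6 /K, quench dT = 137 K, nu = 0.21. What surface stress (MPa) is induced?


Tempering stress: sigma = E * alpha * dT / (1 - nu)
  E (MPa) = 67 * 1000 = 67000
  Numerator = 67000 * (8.9 x 10^-6) * 137 = 81.6931
  Denominator = 1 - 0.21 = 0.79
  sigma = 81.6931 / 0.79 = 103.4 MPa

103.4 MPa
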